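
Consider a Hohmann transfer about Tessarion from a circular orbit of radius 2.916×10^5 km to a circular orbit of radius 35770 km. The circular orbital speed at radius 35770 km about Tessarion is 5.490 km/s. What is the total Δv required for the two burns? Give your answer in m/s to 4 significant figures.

From the circular-orbit relation v² = μ/r at r = 35770 km: μ = v²r = (5.490)² × 35770 = 1.07811×10^6 km³/s².
Semi-major axis of the transfer orbit: a_t = (2.916×10^5 + 35770)/2 = 1.63685×10^5 km.
At r₁ the circular-orbit speed is v₁ = √(μ/r₁) = 1.923 km/s.
On the transfer ellipse at r₁, v² = μ(2/r − 1/a) gives v_a = √[μ(2/r₁ − 1/a_t)] = 0.8989 km/s.
First burn Δv₁ = |v_a − v₁| = 1.024 km/s.
Circular speed at r₂: v₂ = √(μ/r₂) = 5.490 km/s.
Transfer-orbit speed at r₂: v_p = √[μ(2/r₂ − 1/a_t)] = 7.328 km/s.
Second burn Δv₂ = |v₂ − v_p| = 1.838 km/s.
Total Δv = Δv₁ + Δv₂ = 2.862 km/s.

Δv = 2862 m/s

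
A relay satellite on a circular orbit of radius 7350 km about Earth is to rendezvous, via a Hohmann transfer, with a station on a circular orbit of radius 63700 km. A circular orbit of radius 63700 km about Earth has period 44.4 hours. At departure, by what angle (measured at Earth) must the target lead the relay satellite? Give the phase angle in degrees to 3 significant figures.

φ = 105°

From Kepler's third law T² = 4π²r³/μ at r = 63700 km, T = 44.4 hours = 44.4 × 3600 s = 1.5984×10^5 s: μ = 4π²r³/T² = 3.99399×10^5 km³/s².
Transfer-ellipse semi-major axis a_t = (r₁ + r₂)/2 = (7350 + 63700)/2 = 35525 km.
Transfer time t = π√(a_t³/μ) = 33285 s.
The target's mean motion on its circular orbit is ω₂ = √(μ/r₂³) = 3.9309×10^-5 rad/s.
Angle swept by the target during transfer: ω₂·t = 1.3084 rad = 74.97°.
The relay satellite traverses 180° on the transfer ellipse, so the target must lead by 180° − 74.97° = 105°.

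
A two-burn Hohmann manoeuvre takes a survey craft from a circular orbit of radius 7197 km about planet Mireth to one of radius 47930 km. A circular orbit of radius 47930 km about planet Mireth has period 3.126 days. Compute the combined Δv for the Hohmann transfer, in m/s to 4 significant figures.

From Kepler's third law T² = 4π²r³/μ at r = 47930 km, T = 3.126 days = 3.126 × 86400 s = 2.700864×10^5 s: μ = 4π²r³/T² = 59590.4 km³/s².
Transfer-ellipse semi-major axis a_t = (r₁ + r₂)/2 = (7197 + 47930)/2 = 27563.5 km.
Circular speed at r₁: v₁ = √(μ/r₁) = √(59590.4/7197) = 2.877 km/s.
Transfer-orbit speed at r₁ (v² = μ(2/r − 1/a)): v_p = √[μ(2/r₁ − 1/a_t)] = 3.794 km/s.
First burn Δv₁ = |v_p − v₁| = 0.9170 km/s.
At r₂, v₂ = √(μ/r₂) = 1.11502 km/s.
Transfer-orbit speed at r₂: v_a = √[μ(2/r₂ − 1/a_t)] = 0.569762 km/s.
Second burn Δv₂ = |v₂ − v_a| = 0.5453 km/s.
Δv = Δv₁ + Δv₂ = 0.9170 + 0.5453 = 1.462 km/s.

Δv = 1462 m/s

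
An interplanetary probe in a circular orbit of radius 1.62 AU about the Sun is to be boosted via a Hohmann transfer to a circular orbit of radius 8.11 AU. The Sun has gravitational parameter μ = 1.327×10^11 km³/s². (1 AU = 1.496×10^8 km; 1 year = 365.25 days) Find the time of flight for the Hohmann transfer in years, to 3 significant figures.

In km: r₁ = 1.62 × 1.496×10^8 = 2.42352×10^8 km; r₂ = 8.11 × 1.496×10^8 = 1.213256×10^9 km.
Semi-major axis of the transfer orbit: a_t = (2.42352×10^8 + 1.213256×10^9)/2 = 7.27804×10^8 km.
By Kepler's third law the transfer-orbit period is T = 2π√(a_t³/μ), so t = T/2 = 1.6933×10^8 s.
Converting: 1.6933×10^8 s ÷ 3.15576×10^7 s/year (365.25 × 86400) = 5.37 years.

t = 5.37 years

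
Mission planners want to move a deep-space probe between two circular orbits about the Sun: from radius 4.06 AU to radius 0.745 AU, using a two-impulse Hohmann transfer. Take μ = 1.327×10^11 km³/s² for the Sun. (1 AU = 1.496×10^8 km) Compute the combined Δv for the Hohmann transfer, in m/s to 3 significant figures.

Δv = 16900 m/s

In km: r₁ = 4.06 × 1.496×10^8 = 6.07376×10^8 km; r₂ = 0.745 × 1.496×10^8 = 1.11452×10^8 km.
The Hohmann ellipse has a_t = (r₁ + r₂)/2 = 3.59414×10^8 km.
At r₁ the circular-orbit speed is v₁ = √(μ/r₁) = 14.781 km/s.
Transfer-orbit speed at r₁ (vis-viva equation): v_a = √[μ(2/r₁ − 1/a_t)] = 8.2310 km/s.
First burn Δv₁ = |v_a − v₁| = 6.550 km/s.
At r₂, v₂ = √(μ/r₂) = 34.51 km/s.
Transfer-orbit speed at r₂: v_p = √[μ(2/r₂ − 1/a_t)] = 44.86 km/s.
Second burn Δv₂ = |v₂ − v_p| = 10.35 km/s.
Total Δv = Δv₁ + Δv₂ = 16.90 km/s.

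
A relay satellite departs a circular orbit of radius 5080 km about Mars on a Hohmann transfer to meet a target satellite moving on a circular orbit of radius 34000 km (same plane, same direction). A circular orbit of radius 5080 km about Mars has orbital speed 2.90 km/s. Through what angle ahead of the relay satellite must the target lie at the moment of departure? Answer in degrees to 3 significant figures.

φ = 102°

From the circular-orbit relation v² = μ/r at r = 5080 km: μ = v²r = (2.90)² × 5080 = 42722.8 km³/s².
The Hohmann ellipse has a_t = (r₁ + r₂)/2 = 19540 km.
Transfer time t = π√(a_t³/μ) = 41515 s.
Target angular speed ω₂ = √(μ/r₂³) = 3.2969×10^-5 rad/s.
Angle swept by the target during transfer: ω₂·t = 1.3687 rad = 78.42°.
Arrival is 180° from departure on the ellipse, so φ = 180° − 78.42° = 102°.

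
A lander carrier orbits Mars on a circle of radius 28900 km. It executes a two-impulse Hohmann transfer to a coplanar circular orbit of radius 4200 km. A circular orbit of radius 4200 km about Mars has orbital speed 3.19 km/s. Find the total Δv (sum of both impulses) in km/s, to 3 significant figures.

Δv = 1.63 km/s

From the circular-orbit relation v² = μ/r at r = 4200 km: μ = v²r = (3.19)² × 4200 = 42739.6 km³/s².
Transfer-ellipse semi-major axis a_t = (r₁ + r₂)/2 = (28900 + 4200)/2 = 16550 km.
Circular speed at r₁: v₁ = √(μ/r₁) = √(42739.6/28900) = 1.21609 km/s.
Transfer-orbit speed at r₁ (v² = μ(2/r − 1/a)): v_a = √[μ(2/r₁ − 1/a_t)] = 0.612621 km/s.
First burn Δv₁ = |v_a − v₁| = 0.60347 km/s.
Circular speed at r₂: v₂ = √(μ/r₂) = 3.1900 km/s.
Transfer-orbit speed at r₂: v_p = √[μ(2/r₂ − 1/a_t)] = 4.2154 km/s.
Second burn Δv₂ = |v₂ − v_p| = 1.0254 km/s.
Δv = Δv₁ + Δv₂ = 0.60347 + 1.0254 = 1.629 km/s.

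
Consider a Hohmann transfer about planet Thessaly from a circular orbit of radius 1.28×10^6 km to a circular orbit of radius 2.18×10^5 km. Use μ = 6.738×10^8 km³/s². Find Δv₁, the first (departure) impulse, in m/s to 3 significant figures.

Semi-major axis of the transfer orbit: a_t = (1.280×10^6 + 2.180×10^5)/2 = 7.490×10^5 km.
On the circular orbit at r = 1.280×10^6 km, v_c = √(μ/r) = 22.944 km/s.
Vis-viva on the transfer ellipse at r = 1.280×10^6 km gives v_t = √[μ(2/r − 1/a_t)] = 12.378 km/s.
Δv₁ = |v_t − v_c| = |12.378 − 22.944| = 10.57 km/s.

Δv₁ = 10600 m/s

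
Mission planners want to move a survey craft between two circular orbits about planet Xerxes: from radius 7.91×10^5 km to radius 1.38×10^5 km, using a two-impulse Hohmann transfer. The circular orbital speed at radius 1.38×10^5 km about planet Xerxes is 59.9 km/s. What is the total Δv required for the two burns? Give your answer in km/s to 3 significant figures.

From the circular-orbit relation v² = μ/r at r = 1.38×10^5 km: μ = v²r = (59.9)² × 1.38×10^5 = 4.95145×10^8 km³/s².
Semi-major axis of the transfer orbit: a_t = (7.910×10^5 + 1.380×10^5)/2 = 4.645×10^5 km.
At r₁ the circular-orbit speed is v₁ = √(μ/r₁) = 25.02 km/s.
On the transfer ellipse at r₁, vis-viva gives v_a = √[μ(2/r₁ − 1/a_t)] = 13.64 km/s.
First burn Δv₁ = |v_a − v₁| = 11.38 km/s.
Circular speed at r₂: v₂ = √(μ/r₂) = 59.90 km/s.
Transfer-orbit speed at r₂: v_p = √[μ(2/r₂ − 1/a_t)] = 78.17 km/s.
Second burn Δv₂ = |v₂ − v_p| = 18.27 km/s.
Δv = Δv₁ + Δv₂ = 11.38 + 18.27 = 29.65 km/s.

Δv = 29.6 km/s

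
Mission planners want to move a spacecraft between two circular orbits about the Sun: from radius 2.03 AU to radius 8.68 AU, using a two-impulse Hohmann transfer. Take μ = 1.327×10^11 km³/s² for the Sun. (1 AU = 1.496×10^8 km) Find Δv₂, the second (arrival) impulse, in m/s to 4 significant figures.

In km: r₁ = 2.03 × 1.496×10^8 = 3.03688×10^8 km; r₂ = 8.68 × 1.496×10^8 = 1.298528×10^9 km.
Semi-major axis of the transfer orbit: a_t = (3.03688×10^8 + 1.298528×10^9)/2 = 8.01108×10^8 km.
Circular speed at r = 1.298528×10^9 km: v_c = √(μ/r) = 10.109 km/s.
Vis-viva on the transfer ellipse at r = 1.298528×10^9 km gives v_t = √[μ(2/r − 1/a_t)] = 6.2241 km/s.
Δv₂ = |v_t − v_c| = |6.2241 − 10.109| = 3.885 km/s.

Δv₂ = 3885 m/s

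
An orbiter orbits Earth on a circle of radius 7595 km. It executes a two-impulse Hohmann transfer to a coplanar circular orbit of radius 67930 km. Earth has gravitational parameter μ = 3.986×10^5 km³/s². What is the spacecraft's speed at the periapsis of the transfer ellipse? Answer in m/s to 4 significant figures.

Semi-major axis of the transfer orbit: a_t = (7595 + 67930)/2 = 37762.5 km.
At periapsis, r = 7595 km.
Vis-viva: v = √[μ(2/r − 1/a_t)] = √[3.986×10^5 × (2/7595 − 1/37762.5)] = 9.716 km/s.

v = 9716 m/s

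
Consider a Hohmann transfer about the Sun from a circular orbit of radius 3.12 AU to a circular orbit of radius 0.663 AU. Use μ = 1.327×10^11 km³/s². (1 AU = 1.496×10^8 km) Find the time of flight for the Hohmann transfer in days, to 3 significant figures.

In km: r₁ = 3.12 × 1.496×10^8 = 4.66752×10^8 km; r₂ = 0.663 × 1.496×10^8 = 9.91848×10^7 km.
The Hohmann ellipse has a_t = (r₁ + r₂)/2 = 2.829684×10^8 km.
Half the transfer-orbit period gives t = π√(a_t³/μ) = 4.105×10^7 s.
Converting: 4.105×10^7 s ÷ 86400 s/day = 475 days.

t = 475 days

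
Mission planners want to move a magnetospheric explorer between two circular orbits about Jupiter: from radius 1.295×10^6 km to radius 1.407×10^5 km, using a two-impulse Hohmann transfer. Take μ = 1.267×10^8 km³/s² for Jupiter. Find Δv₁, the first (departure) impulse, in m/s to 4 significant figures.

Δv₁ = 5512 m/s

Semi-major axis of the transfer orbit: a_t = (1.295×10^6 + 1.407×10^5)/2 = 7.1785×10^5 km.
On the circular orbit at r = 1.295×10^6 km, v_c = √(μ/r) = 9.891 km/s.
Vis-viva on the transfer ellipse at r = 1.295×10^6 km gives v_t = √[μ(2/r − 1/a_t)] = 4.379 km/s.
Δv₁ = |v_t − v_c| = |4.379 − 9.891| = 5.512 km/s.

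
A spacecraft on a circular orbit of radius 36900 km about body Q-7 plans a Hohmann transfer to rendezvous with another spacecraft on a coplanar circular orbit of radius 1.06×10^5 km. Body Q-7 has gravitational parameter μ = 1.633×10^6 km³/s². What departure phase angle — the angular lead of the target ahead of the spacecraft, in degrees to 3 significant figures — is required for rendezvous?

φ = 80.4°

Semi-major axis of the transfer orbit: a_t = (36900 + 1.060×10^5)/2 = 71450 km.
The half-period of the transfer ellipse is t = π√(a_t³/μ) = 46950 s.
Target angular speed ω₂ = √(μ/r₂³) = 3.703×10^-5 rad/s.
Angle swept by the target during transfer: ω₂·t = 1.7386 rad = 99.61°.
The spacecraft traverses 180° on the transfer ellipse, so the target must lead by 180° − 99.61° = 80.4°.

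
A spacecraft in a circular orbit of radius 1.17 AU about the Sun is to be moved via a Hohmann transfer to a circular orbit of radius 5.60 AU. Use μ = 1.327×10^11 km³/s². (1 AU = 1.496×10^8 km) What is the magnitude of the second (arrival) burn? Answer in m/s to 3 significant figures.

In km: r₁ = 1.17 × 1.496×10^8 = 1.75032×10^8 km; r₂ = 5.60 × 1.496×10^8 = 8.3776×10^8 km.
The Hohmann ellipse has a_t = (r₁ + r₂)/2 = 5.06396×10^8 km.
On the circular orbit at r = 8.3776×10^8 km, v_c = √(μ/r) = 12.5857 km/s.
Transfer-orbit speed at the same r (vis-viva, a = a_t): v_t = √[μ(2/r − 1/a_t)] = 7.39928 km/s.
Δv₂ = |v_t − v_c| = |7.39928 − 12.5857| = 5.186 km/s.

Δv₂ = 5190 m/s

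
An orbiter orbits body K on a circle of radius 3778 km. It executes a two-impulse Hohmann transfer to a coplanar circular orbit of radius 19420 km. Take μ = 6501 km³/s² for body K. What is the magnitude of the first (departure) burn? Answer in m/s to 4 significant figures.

Δv₁ = 385.6 m/s

Transfer-ellipse semi-major axis a_t = (r₁ + r₂)/2 = (3778 + 19420)/2 = 11599 km.
Circular speed at r = 3778 km: v_c = √(μ/r) = 1.3118 km/s.
Transfer-orbit speed at the same r (vis-viva, a = a_t): v_t = √[μ(2/r − 1/a_t)] = 1.6974 km/s.
Δv₁ = |v_t − v_c| = |1.6974 − 1.3118| = 0.3856 km/s.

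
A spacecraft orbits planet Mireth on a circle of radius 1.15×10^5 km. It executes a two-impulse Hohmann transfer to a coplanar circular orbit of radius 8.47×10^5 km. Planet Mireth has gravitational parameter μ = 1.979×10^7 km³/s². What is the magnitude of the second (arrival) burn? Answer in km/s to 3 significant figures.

Δv₂ = 2.47 km/s

The Hohmann ellipse has a_t = (r₁ + r₂)/2 = 4.810×10^5 km.
Circular speed at r = 8.470×10^5 km: v_c = √(μ/r) = 4.834 km/s.
Vis-viva on the transfer ellipse at r = 8.470×10^5 km gives v_t = √[μ(2/r − 1/a_t)] = 2.364 km/s.
Δv₂ = |v_t − v_c| = |2.364 − 4.834| = 2.470 km/s.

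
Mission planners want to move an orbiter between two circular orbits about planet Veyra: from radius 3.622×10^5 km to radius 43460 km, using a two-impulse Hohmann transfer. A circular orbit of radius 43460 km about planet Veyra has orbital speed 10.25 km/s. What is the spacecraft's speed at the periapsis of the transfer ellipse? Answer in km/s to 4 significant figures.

v = 13.70 km/s

From the circular-orbit relation v² = μ/r at r = 43460 km: μ = v²r = (10.25)² × 43460 = 4.56602×10^6 km³/s².
Transfer-ellipse semi-major axis a_t = (r₁ + r₂)/2 = (3.622×10^5 + 43460)/2 = 2.0283×10^5 km.
The periapsis of the transfer ellipse is at r = 43460 km.
Applying v² = μ(2/r − 1/a_t): v = 13.70 km/s.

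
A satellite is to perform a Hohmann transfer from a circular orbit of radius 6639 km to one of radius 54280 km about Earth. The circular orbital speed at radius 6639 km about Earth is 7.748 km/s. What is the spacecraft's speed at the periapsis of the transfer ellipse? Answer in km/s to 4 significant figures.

v = 10.34 km/s

From the circular-orbit relation v² = μ/r at r = 6639 km: μ = v²r = (7.748)² × 6639 = 3.98549×10^5 km³/s².
Transfer-ellipse semi-major axis a_t = (r₁ + r₂)/2 = (6639 + 54280)/2 = 30459.5 km.
The periapsis of the transfer ellipse is at r = 6639 km.
Applying v² = μ(2/r − 1/a_t): v = 10.34 km/s.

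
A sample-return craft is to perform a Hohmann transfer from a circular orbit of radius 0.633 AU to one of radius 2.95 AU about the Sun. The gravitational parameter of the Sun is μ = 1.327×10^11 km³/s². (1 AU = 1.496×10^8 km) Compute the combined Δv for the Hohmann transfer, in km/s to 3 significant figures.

Δv = 17.6 km/s

In km: r₁ = 0.633 × 1.496×10^8 = 9.46968×10^7 km; r₂ = 2.95 × 1.496×10^8 = 4.4132×10^8 km.
Transfer-ellipse semi-major axis a_t = (r₁ + r₂)/2 = (9.46968×10^7 + 4.4132×10^8)/2 = 2.680084×10^8 km.
Circular speed at r₁: v₁ = √(μ/r₁) = √(1.327×10^11/9.46968×10^7) = 37.4341 km/s.
On the transfer ellipse at r₁, vis-viva equation gives v_p = √[μ(2/r₁ − 1/a_t)] = 48.0364 km/s.
First burn Δv₁ = |v_p − v₁| = 10.6023 km/s.
At r₂, v₂ = √(μ/r₂) = 17.34038 km/s.
Transfer-orbit speed at r₂: v_a = √[μ(2/r₂ − 1/a_t)] = 10.30747 km/s.
Second burn Δv₂ = |v₂ − v_a| = 7.03291 km/s.
Δv = Δv₁ + Δv₂ = 10.6023 + 7.03291 = 17.64 km/s.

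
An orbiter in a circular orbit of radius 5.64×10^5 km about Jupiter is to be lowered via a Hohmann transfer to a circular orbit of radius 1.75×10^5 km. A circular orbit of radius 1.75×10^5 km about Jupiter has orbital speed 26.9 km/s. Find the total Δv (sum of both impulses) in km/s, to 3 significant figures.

Δv = 11.0 km/s

From the circular-orbit relation v² = μ/r at r = 1.75×10^5 km: μ = v²r = (26.9)² × 1.75×10^5 = 1.26632×10^8 km³/s².
Transfer-ellipse semi-major axis a_t = (r₁ + r₂)/2 = (5.640×10^5 + 1.750×10^5)/2 = 3.695×10^5 km.
Circular speed at r₁: v₁ = √(μ/r₁) = √(1.26632×10^8/5.640×10^5) = 14.984 km/s.
Transfer-orbit speed at r₁ (v² = μ(2/r − 1/a)): v_a = √[μ(2/r₁ − 1/a_t)] = 10.312 km/s.
First burn Δv₁ = |v_a − v₁| = 4.672 km/s.
Circular speed at r₂: v₂ = √(μ/r₂) = 26.900 km/s.
Transfer-orbit speed at r₂: v_p = √[μ(2/r₂ − 1/a_t)] = 33.234 km/s.
Second burn Δv₂ = |v₂ − v_p| = 6.334 km/s.
Δv = Δv₁ + Δv₂ = 4.672 + 6.334 = 11.01 km/s.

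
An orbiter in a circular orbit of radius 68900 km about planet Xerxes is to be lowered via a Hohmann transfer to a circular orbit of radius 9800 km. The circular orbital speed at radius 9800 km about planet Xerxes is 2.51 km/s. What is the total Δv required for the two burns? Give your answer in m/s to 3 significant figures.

Δv = 1290 m/s

From the circular-orbit relation v² = μ/r at r = 9800 km: μ = v²r = (2.51)² × 9800 = 61741.0 km³/s².
Semi-major axis of the transfer orbit: a_t = (68900 + 9800)/2 = 39350 km.
Circular speed at r₁: v₁ = √(μ/r₁) = √(61741.0/68900) = 0.94662 km/s.
On the transfer ellipse at r₁, vis-viva gives v_a = √[μ(2/r₁ − 1/a_t)] = 0.47241 km/s.
First burn Δv₁ = |v_a − v₁| = 0.47421 km/s.
At r₂, v₂ = √(μ/r₂) = 2.51000 km/s.
Transfer-orbit speed at r₂: v_p = √[μ(2/r₂ − 1/a_t)] = 3.32132 km/s.
Second burn Δv₂ = |v₂ − v_p| = 0.81132 km/s.
Δv = Δv₁ + Δv₂ = 0.47421 + 0.81132 = 1.286 km/s.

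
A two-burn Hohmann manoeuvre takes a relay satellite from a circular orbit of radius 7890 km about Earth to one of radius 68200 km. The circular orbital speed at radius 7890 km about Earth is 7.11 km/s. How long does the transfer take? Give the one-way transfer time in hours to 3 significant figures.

From the circular-orbit relation v² = μ/r at r = 7890 km: μ = v²r = (7.11)² × 7890 = 3.98856×10^5 km³/s².
Transfer-ellipse semi-major axis a_t = (r₁ + r₂)/2 = (7890 + 68200)/2 = 38045 km.
Transfer time t = π√(a_t³/μ) = π√((38045)³ / 3.98856×10^5) = 36910 s.
Converting: 36910 s ÷ 3600 s/hour = 10.3 hours.

t = 10.3 hours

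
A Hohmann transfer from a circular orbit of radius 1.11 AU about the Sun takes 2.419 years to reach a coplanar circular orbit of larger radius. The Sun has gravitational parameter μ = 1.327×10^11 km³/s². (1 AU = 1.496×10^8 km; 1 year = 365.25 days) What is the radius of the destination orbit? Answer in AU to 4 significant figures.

In km: r₁ = 1.11 × 1.496×10^8 = 1.66056×10^8 km.
Transfer time t = 2.419 years × 365.25 × 86400 s = 7.63378344×10^7 s, and t = π√(a_t³/μ).
So a_t = (μ t²/π²)^(1/3) = (1.327×10^11 × (7.63378344×10^7)² / π²)^(1/3) = 4.2791×10^8 km.
Since a_t = (r₁ + r₂)/2, r₂ = 2a_t − r₁ = 2×4.2791×10^8 − 1.66056×10^8 = 6.89764×10^8 km.
In AU: r₂ = 6.89764×10^8 / 1.496×10^8 = 4.611 AU.

r₂ = 4.611 AU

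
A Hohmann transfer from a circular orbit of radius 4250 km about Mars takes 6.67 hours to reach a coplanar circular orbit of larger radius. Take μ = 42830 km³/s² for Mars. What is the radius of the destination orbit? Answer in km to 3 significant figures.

r₂ = 22900 km

Transfer time t = 6.67 hours = 24012 s, and t = π√(a_t³/μ).
So a_t = (μ t²/π²)^(1/3) = (42830 × (24012)² / π²)^(1/3) = 13576 km.
Since a_t = (r₁ + r₂)/2, r₂ = 2a_t − r₁ = 2×13576 − 4250 = 22902 km.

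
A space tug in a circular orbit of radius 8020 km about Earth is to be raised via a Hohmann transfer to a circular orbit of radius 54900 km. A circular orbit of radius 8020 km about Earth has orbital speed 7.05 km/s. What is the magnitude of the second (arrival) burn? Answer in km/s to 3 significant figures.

From the circular-orbit relation v² = μ/r at r = 8020 km: μ = v²r = (7.05)² × 8020 = 3.98614×10^5 km³/s².
Transfer-ellipse semi-major axis a_t = (r₁ + r₂)/2 = (8020 + 54900)/2 = 31460 km.
Circular speed at r = 54900 km: v_c = √(μ/r) = 2.6946 km/s.
Vis-viva on the transfer ellipse at r = 54900 km gives v_t = √[μ(2/r − 1/a_t)] = 1.3605 km/s.
Δv₂ = |v_t − v_c| = |1.3605 − 2.6946| = 1.334 km/s.

Δv₂ = 1.33 km/s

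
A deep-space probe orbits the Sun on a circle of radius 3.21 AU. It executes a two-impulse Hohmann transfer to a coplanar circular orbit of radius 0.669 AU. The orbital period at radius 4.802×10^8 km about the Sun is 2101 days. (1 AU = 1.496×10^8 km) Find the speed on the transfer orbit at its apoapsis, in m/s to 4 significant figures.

v = 9762 m/s

From Kepler's third law T² = 4π²r³/μ at r = 4.802×10^8 km, T = 2101 days = 2101 × 86400 s = 1.815264×10^8 s: μ = 4π²r³/T² = 1.32662×10^11 km³/s².
In km: r₁ = 3.21 × 1.496×10^8 = 4.80216×10^8 km; r₂ = 0.669 × 1.496×10^8 = 1.000824×10^8 km.
Semi-major axis of the transfer orbit: a_t = (4.80216×10^8 + 1.000824×10^8)/2 = 2.901492×10^8 km.
At apoapsis, r = 4.80216×10^8 km.
From the vis-viva equation, v = √[μ(2/r − 1/a_t)] = 9.762 km/s.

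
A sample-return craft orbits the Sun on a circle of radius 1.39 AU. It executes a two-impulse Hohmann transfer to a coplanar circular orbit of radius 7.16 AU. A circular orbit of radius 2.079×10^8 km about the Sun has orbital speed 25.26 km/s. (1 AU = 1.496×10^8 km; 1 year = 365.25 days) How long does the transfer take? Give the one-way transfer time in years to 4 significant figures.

t = 4.421 years

From the circular-orbit relation v² = μ/r at r = 2.079×10^8 km: μ = v²r = (25.26)² × 2.079×10^8 = 1.32654×10^11 km³/s².
In km: r₁ = 1.39 × 1.496×10^8 = 2.07944×10^8 km; r₂ = 7.16 × 1.496×10^8 = 1.071136×10^9 km.
Semi-major axis of the transfer orbit: a_t = (2.07944×10^8 + 1.071136×10^9)/2 = 6.3954×10^8 km.
Half the transfer-orbit period gives t = π√(a_t³/μ) = 1.3951×10^8 s.
Converting: 1.3951×10^8 s ÷ 3.15576×10^7 s/year (365.25 × 86400) = 4.421 years.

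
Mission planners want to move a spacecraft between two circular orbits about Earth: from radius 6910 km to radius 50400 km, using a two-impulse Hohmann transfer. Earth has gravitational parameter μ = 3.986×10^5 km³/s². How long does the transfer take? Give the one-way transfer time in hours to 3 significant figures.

t = 6.70 hours

Semi-major axis of the transfer orbit: a_t = (6910 + 50400)/2 = 28655 km.
Half the transfer-orbit period gives t = π√(a_t³/μ) = 24137 s.
Converting: 24137 s ÷ 3600 s/hour = 6.70 hours.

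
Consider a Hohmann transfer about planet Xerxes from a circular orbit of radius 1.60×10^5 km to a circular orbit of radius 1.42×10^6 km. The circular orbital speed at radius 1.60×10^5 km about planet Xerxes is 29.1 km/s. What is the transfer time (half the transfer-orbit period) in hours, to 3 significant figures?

From the circular-orbit relation v² = μ/r at r = 1.60×10^5 km: μ = v²r = (29.1)² × 1.60×10^5 = 1.35490×10^8 km³/s².
Semi-major axis of the transfer orbit: a_t = (1.600×10^5 + 1.420×10^6)/2 = 7.900×10^5 km.
Half the transfer-orbit period gives t = π√(a_t³/μ) = 1.895×10^5 s.
Converting: 1.895×10^5 s ÷ 3600 s/hour = 52.6 hours.

t = 52.6 hours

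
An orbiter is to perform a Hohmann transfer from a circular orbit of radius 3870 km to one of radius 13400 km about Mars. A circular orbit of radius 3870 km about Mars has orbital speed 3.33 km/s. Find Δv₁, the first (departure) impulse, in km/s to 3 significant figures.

Δv₁ = 0.818 km/s

From the circular-orbit relation v² = μ/r at r = 3870 km: μ = v²r = (3.33)² × 3870 = 42914.0 km³/s².
Transfer-ellipse semi-major axis a_t = (r₁ + r₂)/2 = (3870 + 13400)/2 = 8635 km.
On the circular orbit at r = 3870 km, v_c = √(μ/r) = 3.3300 km/s.
Transfer-orbit speed at the same r (vis-viva, a = a_t): v_t = √[μ(2/r − 1/a_t)] = 4.1483 km/s.
Δv₁ = |v_t − v_c| = |4.1483 − 3.3300| = 0.8183 km/s.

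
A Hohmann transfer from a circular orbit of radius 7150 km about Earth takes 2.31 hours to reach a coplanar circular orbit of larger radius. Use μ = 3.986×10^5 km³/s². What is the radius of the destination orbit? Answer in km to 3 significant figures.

Transfer time t = 2.31 hours = 8316 s, and t = π√(a_t³/μ).
So a_t = (μ t²/π²)^(1/3) = (3.986×10^5 × (8316)² / π²)^(1/3) = 14083 km.
Since a_t = (r₁ + r₂)/2, r₂ = 2a_t − r₁ = 2×14083 − 7150 = 21016 km.

r₂ = 21000 km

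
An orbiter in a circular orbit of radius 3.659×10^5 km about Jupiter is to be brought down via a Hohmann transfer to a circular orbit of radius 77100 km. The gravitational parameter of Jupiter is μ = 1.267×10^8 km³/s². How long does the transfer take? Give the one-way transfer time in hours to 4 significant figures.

The Hohmann ellipse has a_t = (r₁ + r₂)/2 = 2.215×10^5 km.
Half the transfer-orbit period gives t = π√(a_t³/μ) = 29095 s.
Converting: 29095 s ÷ 3600 s/hour = 8.082 hours.

t = 8.082 hours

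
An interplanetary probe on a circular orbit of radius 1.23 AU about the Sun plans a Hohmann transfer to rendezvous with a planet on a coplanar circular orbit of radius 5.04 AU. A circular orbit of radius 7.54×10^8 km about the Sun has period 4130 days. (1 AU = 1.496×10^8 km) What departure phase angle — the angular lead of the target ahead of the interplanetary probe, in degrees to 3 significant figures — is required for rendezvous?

From Kepler's third law T² = 4π²r³/μ at r = 7.54×10^8 km, T = 4130 days = 4130 × 86400 s = 3.56832×10^8 s: μ = 4π²r³/T² = 1.32906×10^11 km³/s².
In km: r₁ = 1.23 × 1.496×10^8 = 1.84008×10^8 km; r₂ = 5.04 × 1.496×10^8 = 7.53984×10^8 km.
The Hohmann ellipse has a_t = (r₁ + r₂)/2 = 4.68996×10^8 km.
The half-period of the transfer ellipse is t = π√(a_t³/μ) = 8.752×10^7 s.
Target angular speed ω₂ = √(μ/r₂³) = 1.761×10^-8 rad/s.
Angle swept by the target during transfer: ω₂·t = 1.5412 rad = 88.30°.
The interplanetary probe traverses 180° on the transfer ellipse, so the target must lead by 180° − 88.30° = 91.7°.

φ = 91.7°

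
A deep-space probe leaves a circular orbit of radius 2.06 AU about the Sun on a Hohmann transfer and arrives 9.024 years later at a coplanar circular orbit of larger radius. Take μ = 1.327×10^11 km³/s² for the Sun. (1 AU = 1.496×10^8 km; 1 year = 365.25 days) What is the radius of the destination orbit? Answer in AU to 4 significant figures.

r₂ = 11.70 AU

In km: r₁ = 2.06 × 1.496×10^8 = 3.08176×10^8 km.
Transfer time t = 9.024 years × 365.25 × 86400 s = 2.847757824×10^8 s, and t = π√(a_t³/μ).
So a_t = (μ t²/π²)^(1/3) = (1.327×10^11 × (2.847757824×10^8)² / π²)^(1/3) = 1.0293×10^9 km.
Since a_t = (r₁ + r₂)/2, r₂ = 2a_t − r₁ = 2×1.0293×10^9 − 3.08176×10^8 = 1.750424×10^9 km.
In AU: r₂ = 1.750424×10^9 / 1.496×10^8 = 11.70 AU.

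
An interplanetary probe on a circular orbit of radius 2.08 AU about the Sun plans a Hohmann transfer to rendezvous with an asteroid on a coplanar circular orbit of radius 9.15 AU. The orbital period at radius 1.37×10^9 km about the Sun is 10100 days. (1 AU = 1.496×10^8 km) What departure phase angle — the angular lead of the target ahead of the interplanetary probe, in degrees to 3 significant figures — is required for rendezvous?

From Kepler's third law T² = 4π²r³/μ at r = 1.37×10^9 km, T = 10100 days = 10100 × 86400 s = 8.7264×10^8 s: μ = 4π²r³/T² = 1.33306×10^11 km³/s².
In km: r₁ = 2.08 × 1.496×10^8 = 3.11168×10^8 km; r₂ = 9.15 × 1.496×10^8 = 1.36884×10^9 km.
Transfer-ellipse semi-major axis a_t = (r₁ + r₂)/2 = (3.11168×10^8 + 1.36884×10^9)/2 = 8.40004×10^8 km.
Transfer time t = π√(a_t³/μ) = 2.0948×10^8 s.
Target angular speed ω₂ = √(μ/r₂³) = 7.2094×10^-9 rad/s.
Angle swept by the target during transfer: ω₂·t = 1.5102 rad = 86.53°.
The interplanetary probe traverses 180° on the transfer ellipse, so the target must lead by 180° − 86.53° = 93.5°.

φ = 93.5°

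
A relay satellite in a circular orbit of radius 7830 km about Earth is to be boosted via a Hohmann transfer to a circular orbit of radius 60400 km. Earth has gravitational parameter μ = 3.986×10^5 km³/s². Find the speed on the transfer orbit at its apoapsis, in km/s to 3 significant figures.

v = 1.23 km/s

Semi-major axis of the transfer orbit: a_t = (7830 + 60400)/2 = 34115 km.
The apoapsis of the transfer ellipse is at r = 60400 km.
From the vis-viva equation, v = √[μ(2/r − 1/a_t)] = 1.231 km/s.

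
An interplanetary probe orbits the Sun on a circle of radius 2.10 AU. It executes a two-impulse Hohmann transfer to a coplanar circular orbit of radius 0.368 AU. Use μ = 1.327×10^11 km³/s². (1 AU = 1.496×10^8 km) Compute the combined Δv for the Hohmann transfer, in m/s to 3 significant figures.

In km: r₁ = 2.10 × 1.496×10^8 = 3.1416×10^8 km; r₂ = 0.368 × 1.496×10^8 = 5.50528×10^7 km.
The Hohmann ellipse has a_t = (r₁ + r₂)/2 = 1.846064×10^8 km.
At r₁ the circular-orbit speed is v₁ = √(μ/r₁) = 20.552 km/s.
On the transfer ellipse at r₁, v² = μ(2/r − 1/a) gives v_a = √[μ(2/r₁ − 1/a_t)] = 11.223 km/s.
First burn Δv₁ = |v_a − v₁| = 9.329 km/s.
Circular speed at r₂: v₂ = √(μ/r₂) = 49.10 km/s.
Transfer-orbit speed at r₂: v_p = √[μ(2/r₂ − 1/a_t)] = 64.05 km/s.
Second burn Δv₂ = |v₂ − v_p| = 14.95 km/s.
Δv = Δv₁ + Δv₂ = 9.329 + 14.95 = 24.28 km/s.

Δv = 24300 m/s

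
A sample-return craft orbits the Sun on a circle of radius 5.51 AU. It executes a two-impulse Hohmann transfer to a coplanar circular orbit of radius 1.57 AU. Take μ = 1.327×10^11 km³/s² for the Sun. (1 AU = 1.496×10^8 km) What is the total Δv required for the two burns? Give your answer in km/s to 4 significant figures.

Δv = 10.12 km/s

In km: r₁ = 5.51 × 1.496×10^8 = 8.24296×10^8 km; r₂ = 1.57 × 1.496×10^8 = 2.34872×10^8 km.
Semi-major axis of the transfer orbit: a_t = (8.24296×10^8 + 2.34872×10^8)/2 = 5.29584×10^8 km.
At r₁ the circular-orbit speed is v₁ = √(μ/r₁) = 12.688 km/s.
On the transfer ellipse at r₁, v² = μ(2/r − 1/a) gives v_a = √[μ(2/r₁ − 1/a_t)] = 8.4497 km/s.
First burn Δv₁ = |v_a − v₁| = 4.238 km/s.
At r₂, v₂ = √(μ/r₂) = 23.7695 km/s.
Transfer-orbit speed at r₂: v_p = √[μ(2/r₂ − 1/a_t)] = 29.6547 km/s.
Second burn Δv₂ = |v₂ − v_p| = 5.885 km/s.
Total Δv = Δv₁ + Δv₂ = 10.12 km/s.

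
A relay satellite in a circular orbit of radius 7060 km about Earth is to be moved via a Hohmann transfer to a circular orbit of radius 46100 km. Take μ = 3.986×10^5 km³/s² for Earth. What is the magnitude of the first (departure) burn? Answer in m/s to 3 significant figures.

Δv₁ = 2380 m/s

Semi-major axis of the transfer orbit: a_t = (7060 + 46100)/2 = 26580 km.
Circular speed at r = 7060 km: v_c = √(μ/r) = 7.514 km/s.
Transfer-orbit speed at the same r (vis-viva, a = a_t): v_t = √[μ(2/r − 1/a_t)] = 9.896 km/s.
Δv₁ = |v_t − v_c| = |9.896 − 7.514| = 2.382 km/s.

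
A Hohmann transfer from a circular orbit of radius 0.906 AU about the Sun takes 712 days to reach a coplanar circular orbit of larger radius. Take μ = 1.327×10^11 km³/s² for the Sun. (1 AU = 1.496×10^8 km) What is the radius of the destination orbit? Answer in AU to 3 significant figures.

r₂ = 4.05 AU

In km: r₁ = 0.906 × 1.496×10^8 = 1.355376×10^8 km.
Transfer time t = 712 days = 6.15168×10^7 s, and t = π√(a_t³/μ).
So a_t = (μ t²/π²)^(1/3) = (1.327×10^11 × (6.15168×10^7)² / π²)^(1/3) = 3.7056×10^8 km.
Since a_t = (r₁ + r₂)/2, r₂ = 2a_t − r₁ = 2×3.7056×10^8 − 1.355376×10^8 = 6.055824×10^8 km.
In AU: r₂ = 6.055824×10^8 / 1.496×10^8 = 4.05 AU.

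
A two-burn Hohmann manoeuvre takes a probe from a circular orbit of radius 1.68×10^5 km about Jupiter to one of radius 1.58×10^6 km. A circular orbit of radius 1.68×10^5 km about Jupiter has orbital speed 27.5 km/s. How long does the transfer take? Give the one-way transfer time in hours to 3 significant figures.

From the circular-orbit relation v² = μ/r at r = 1.68×10^5 km: μ = v²r = (27.5)² × 1.68×10^5 = 1.27050×10^8 km³/s².
Transfer-ellipse semi-major axis a_t = (r₁ + r₂)/2 = (1.680×10^5 + 1.580×10^6)/2 = 8.740×10^5 km.
Transfer time t = π√(a_t³/μ) = π√((8.740×10^5)³ / 1.27050×10^8) = 2.2773×10^5 s.
Converting: 2.2773×10^5 s ÷ 3600 s/hour = 63.3 hours.

t = 63.3 hours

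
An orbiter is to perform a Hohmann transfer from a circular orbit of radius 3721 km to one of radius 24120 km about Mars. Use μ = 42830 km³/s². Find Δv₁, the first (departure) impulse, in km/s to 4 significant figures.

Δv₁ = 1.073 km/s

Semi-major axis of the transfer orbit: a_t = (3721 + 24120)/2 = 13920.5 km.
On the circular orbit at r = 3721 km, v_c = √(μ/r) = 3.393 km/s.
Transfer-orbit speed at the same r (vis-viva, a = a_t): v_t = √[μ(2/r − 1/a_t)] = 4.466 km/s.
Δv₁ = |v_t − v_c| = |4.466 − 3.393| = 1.073 km/s.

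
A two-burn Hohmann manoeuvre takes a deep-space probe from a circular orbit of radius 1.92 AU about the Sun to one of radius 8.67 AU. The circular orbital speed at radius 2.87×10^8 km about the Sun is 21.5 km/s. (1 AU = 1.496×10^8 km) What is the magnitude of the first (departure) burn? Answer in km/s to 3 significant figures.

From the circular-orbit relation v² = μ/r at r = 2.87×10^8 km: μ = v²r = (21.5)² × 2.87×10^8 = 1.32666×10^11 km³/s².
In km: r₁ = 1.92 × 1.496×10^8 = 2.87232×10^8 km; r₂ = 8.67 × 1.496×10^8 = 1.297032×10^9 km.
The Hohmann ellipse has a_t = (r₁ + r₂)/2 = 7.92132×10^8 km.
On the circular orbit at r = 2.87232×10^8 km, v_c = √(μ/r) = 21.491 km/s.
Vis-viva on the transfer ellipse at r = 2.87232×10^8 km gives v_t = √[μ(2/r − 1/a_t)] = 27.500 km/s.
Δv₁ = |v_t − v_c| = |27.500 − 21.491| = 6.009 km/s.

Δv₁ = 6.01 km/s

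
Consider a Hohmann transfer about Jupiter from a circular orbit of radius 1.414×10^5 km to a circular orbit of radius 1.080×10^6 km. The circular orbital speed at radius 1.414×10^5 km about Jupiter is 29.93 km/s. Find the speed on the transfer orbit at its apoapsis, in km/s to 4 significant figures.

From the circular-orbit relation v² = μ/r at r = 1.414×10^5 km: μ = v²r = (29.93)² × 1.414×10^5 = 1.26667×10^8 km³/s².
Transfer-ellipse semi-major axis a_t = (r₁ + r₂)/2 = (1.414×10^5 + 1.080×10^6)/2 = 6.107×10^5 km.
The apoapsis of the transfer ellipse is at r = 1.080×10^6 km.
From the vis-viva equation, v = √[μ(2/r − 1/a_t)] = 5.211 km/s.

v = 5.211 km/s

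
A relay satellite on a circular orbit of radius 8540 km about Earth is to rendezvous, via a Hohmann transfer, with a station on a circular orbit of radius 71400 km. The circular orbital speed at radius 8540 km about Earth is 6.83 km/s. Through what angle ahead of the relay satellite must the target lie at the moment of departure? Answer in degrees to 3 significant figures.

φ = 105°

From the circular-orbit relation v² = μ/r at r = 8540 km: μ = v²r = (6.83)² × 8540 = 3.98382×10^5 km³/s².
Transfer-ellipse semi-major axis a_t = (r₁ + r₂)/2 = (8540 + 71400)/2 = 39970 km.
The half-period of the transfer ellipse is t = π√(a_t³/μ) = 39774 s.
Target angular speed ω₂ = √(μ/r₂³) = 3.3083×10^-5 rad/s.
Angle swept by the target during transfer: ω₂·t = 1.3158 rad = 75.39°.
Arrival is 180° from departure on the ellipse, so φ = 180° − 75.39° = 105°.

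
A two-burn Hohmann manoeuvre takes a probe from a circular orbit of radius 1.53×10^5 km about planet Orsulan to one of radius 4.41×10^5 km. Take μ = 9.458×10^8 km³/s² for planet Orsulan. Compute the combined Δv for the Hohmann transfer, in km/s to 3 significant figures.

Δv = 30.3 km/s

Transfer-ellipse semi-major axis a_t = (r₁ + r₂)/2 = (1.530×10^5 + 4.410×10^5)/2 = 2.970×10^5 km.
Circular speed at r₁: v₁ = √(μ/r₁) = √(9.458×10^8/1.530×10^5) = 78.624 km/s.
On the transfer ellipse at r₁, v² = μ(2/r − 1/a) gives v_p = √[μ(2/r₁ − 1/a_t)] = 95.807 km/s.
First burn Δv₁ = |v_p − v₁| = 17.18 km/s.
At r₂, v₂ = √(μ/r₂) = 46.31 km/s.
Transfer-orbit speed at r₂: v_a = √[μ(2/r₂ − 1/a_t)] = 33.24 km/s.
Second burn Δv₂ = |v₂ − v_a| = 13.07 km/s.
Δv = Δv₁ + Δv₂ = 17.18 + 13.07 = 30.25 km/s.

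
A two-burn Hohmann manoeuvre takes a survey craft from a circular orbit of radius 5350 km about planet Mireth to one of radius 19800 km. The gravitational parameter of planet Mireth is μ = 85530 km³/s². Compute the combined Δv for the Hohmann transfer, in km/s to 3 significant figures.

Δv = 1.74 km/s

Semi-major axis of the transfer orbit: a_t = (5350 + 19800)/2 = 12575 km.
At r₁ the circular-orbit speed is v₁ = √(μ/r₁) = 3.998 km/s.
Transfer-orbit speed at r₁ (v² = μ(2/r − 1/a)): v_p = √[μ(2/r₁ − 1/a_t)] = 5.017 km/s.
First burn Δv₁ = |v_p − v₁| = 1.019 km/s.
At r₂, v₂ = √(μ/r₂) = 2.0784 km/s.
Transfer-orbit speed at r₂: v_a = √[μ(2/r₂ − 1/a_t)] = 1.3557 km/s.
Second burn Δv₂ = |v₂ − v_a| = 0.7227 km/s.
Total Δv = Δv₁ + Δv₂ = 1.742 km/s.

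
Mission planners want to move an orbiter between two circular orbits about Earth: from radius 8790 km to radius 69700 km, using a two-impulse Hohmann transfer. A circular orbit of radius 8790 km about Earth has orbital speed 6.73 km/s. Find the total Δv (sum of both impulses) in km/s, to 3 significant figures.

Δv = 3.50 km/s

From the circular-orbit relation v² = μ/r at r = 8790 km: μ = v²r = (6.73)² × 8790 = 3.98125×10^5 km³/s².
Transfer-ellipse semi-major axis a_t = (r₁ + r₂)/2 = (8790 + 69700)/2 = 39245 km.
At r₁ the circular-orbit speed is v₁ = √(μ/r₁) = 6.730 km/s.
On the transfer ellipse at r₁, vis-viva equation gives v_p = √[μ(2/r₁ − 1/a_t)] = 8.969 km/s.
First burn Δv₁ = |v_p − v₁| = 2.239 km/s.
At r₂, v₂ = √(μ/r₂) = 2.390 km/s.
Transfer-orbit speed at r₂: v_a = √[μ(2/r₂ − 1/a_t)] = 1.131 km/s.
Second burn Δv₂ = |v₂ − v_a| = 1.259 km/s.
Δv = Δv₁ + Δv₂ = 2.239 + 1.259 = 3.498 km/s.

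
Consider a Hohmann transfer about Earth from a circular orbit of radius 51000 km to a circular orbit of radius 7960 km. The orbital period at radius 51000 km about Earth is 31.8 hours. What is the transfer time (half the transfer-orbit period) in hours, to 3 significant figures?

From Kepler's third law T² = 4π²r³/μ at r = 51000 km, T = 31.8 hours = 31.8 × 3600 s = 1.1448×10^5 s: μ = 4π²r³/T² = 3.99587×10^5 km³/s².
The Hohmann ellipse has a_t = (r₁ + r₂)/2 = 29480 km.
Transfer time t = π√(a_t³/μ) = π√((29480)³ / 3.99587×10^5) = 25160 s.
Converting: 25160 s ÷ 3600 s/hour = 6.99 hours.

t = 6.99 hours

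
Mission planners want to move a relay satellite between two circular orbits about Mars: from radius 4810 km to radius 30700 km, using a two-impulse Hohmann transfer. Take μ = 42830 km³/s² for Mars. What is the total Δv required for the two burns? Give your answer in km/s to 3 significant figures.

Δv = 1.51 km/s

The Hohmann ellipse has a_t = (r₁ + r₂)/2 = 17755 km.
At r₁ the circular-orbit speed is v₁ = √(μ/r₁) = 2.9840 km/s.
Transfer-orbit speed at r₁ (vis-viva equation): v_p = √[μ(2/r₁ − 1/a_t)] = 3.9238 km/s.
First burn Δv₁ = |v_p − v₁| = 0.9398 km/s.
Circular speed at r₂: v₂ = √(μ/r₂) = 1.18115 km/s.
Transfer-orbit speed at r₂: v_a = √[μ(2/r₂ − 1/a_t)] = 0.614776 km/s.
Second burn Δv₂ = |v₂ − v_a| = 0.5664 km/s.
Total Δv = Δv₁ + Δv₂ = 1.506 km/s.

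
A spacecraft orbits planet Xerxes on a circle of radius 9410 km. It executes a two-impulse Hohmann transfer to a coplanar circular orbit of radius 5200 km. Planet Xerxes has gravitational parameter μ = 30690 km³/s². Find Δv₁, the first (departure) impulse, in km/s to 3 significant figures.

Transfer-ellipse semi-major axis a_t = (r₁ + r₂)/2 = (9410 + 5200)/2 = 7305 km.
On the circular orbit at r = 9410 km, v_c = √(μ/r) = 1.805941 km/s.
Transfer-orbit speed at the same r (vis-viva, a = a_t): v_t = √[μ(2/r − 1/a_t)] = 1.523685 km/s.
Δv₁ = |v_t − v_c| = |1.523685 − 1.805941| = 0.2823 km/s.

Δv₁ = 0.282 km/s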